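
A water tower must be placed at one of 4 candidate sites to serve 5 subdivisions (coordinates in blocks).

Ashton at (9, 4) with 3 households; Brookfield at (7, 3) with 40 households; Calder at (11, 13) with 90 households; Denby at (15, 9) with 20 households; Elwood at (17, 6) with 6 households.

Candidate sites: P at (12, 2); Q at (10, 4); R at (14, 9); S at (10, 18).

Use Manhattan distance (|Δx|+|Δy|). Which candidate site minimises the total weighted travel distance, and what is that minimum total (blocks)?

Total weighted distance at each candidate:
  P (12, 2): total = 1589
  Q (10, 4): total = 1317
  R (14, 9): total = 1236
  S (10, 18): total = 1699
Minimum is at R with total 1236 blocks.

R, total 1236 blocks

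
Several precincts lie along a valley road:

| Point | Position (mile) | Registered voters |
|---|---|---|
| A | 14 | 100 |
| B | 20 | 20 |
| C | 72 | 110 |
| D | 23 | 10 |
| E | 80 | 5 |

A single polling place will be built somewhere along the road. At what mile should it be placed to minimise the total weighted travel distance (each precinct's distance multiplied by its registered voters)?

x = 23

For a sum of weighted absolute distances on a line, the optimum is the weighted median (not the mean). Total weight W = 245; half-weight = 122.5.
Sort by position and accumulate weight:
  mile 14 (A, w=100) → cum 100
  mile 20 (B, w=20) → cum 120
  mile 23 (D, w=10) → cum 130  ≥ 122.5 → median here
  mile 72 (C, w=110) → cum 240
  mile 80 (E, w=5) → cum 245
Optimal location: mile 23.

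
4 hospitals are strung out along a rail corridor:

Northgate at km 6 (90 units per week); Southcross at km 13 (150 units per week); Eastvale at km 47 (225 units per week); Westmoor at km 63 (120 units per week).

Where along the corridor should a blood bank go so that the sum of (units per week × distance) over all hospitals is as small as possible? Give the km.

For a sum of weighted absolute distances on a line, the optimum is the weighted median (not the mean). Total weight W = 585; half-weight = 292.5.
Sort by position and accumulate weight:
  km 6 (Northgate, w=90) → cum 90
  km 13 (Southcross, w=150) → cum 240
  km 47 (Eastvale, w=225) → cum 465  ≥ 292.5 → median here
  km 63 (Westmoor, w=120) → cum 585
Optimal location: km 47.

x = 47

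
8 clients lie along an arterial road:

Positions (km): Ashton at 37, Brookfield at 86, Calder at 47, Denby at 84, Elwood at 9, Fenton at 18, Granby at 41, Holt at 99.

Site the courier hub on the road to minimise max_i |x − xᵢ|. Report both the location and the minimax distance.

The 1-center on a line is the midpoint of the two extreme points: leftmost at 9, rightmost at 99.
Optimal location = (9 + 99)/2 = 54; maximum distance = (99 − 9)/2 = 45.

location 54, max distance 45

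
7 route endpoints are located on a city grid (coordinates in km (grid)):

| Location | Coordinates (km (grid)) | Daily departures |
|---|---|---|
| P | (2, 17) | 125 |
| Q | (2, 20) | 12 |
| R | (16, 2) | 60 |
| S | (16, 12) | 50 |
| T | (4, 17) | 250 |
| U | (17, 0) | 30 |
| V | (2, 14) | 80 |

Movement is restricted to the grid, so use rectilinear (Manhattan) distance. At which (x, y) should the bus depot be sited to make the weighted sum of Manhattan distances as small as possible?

Manhattan distance separates: Σwᵢ(|x−xᵢ|+|y−yᵢ|) = Σwᵢ|x−xᵢ| + Σwᵢ|y−yᵢ|, so x and y are optimised independently as 1-D weighted medians.
Total weight W = 607; half = 303.5.
x-coordinate, sorted with cumulative weight:
  x=2 (P, w=125) cum 125
  x=2 (Q, w=12) cum 137
  x=2 (V, w=80) cum 217
  x=4 (T, w=250) cum 467  ← median
  x=16 (R, w=60) cum 527
  x=16 (S, w=50) cum 577
  x=17 (U, w=30) cum 607
⇒ x* = 4
y-coordinate, sorted with cumulative weight:
  y=0 (U, w=30) cum 30
  y=2 (R, w=60) cum 90
  y=12 (S, w=50) cum 140
  y=14 (V, w=80) cum 220
  y=17 (P, w=125) cum 345  ← median
  y=17 (T, w=250) cum 595
  y=20 (Q, w=12) cum 607
⇒ y* = 17

(4, 17)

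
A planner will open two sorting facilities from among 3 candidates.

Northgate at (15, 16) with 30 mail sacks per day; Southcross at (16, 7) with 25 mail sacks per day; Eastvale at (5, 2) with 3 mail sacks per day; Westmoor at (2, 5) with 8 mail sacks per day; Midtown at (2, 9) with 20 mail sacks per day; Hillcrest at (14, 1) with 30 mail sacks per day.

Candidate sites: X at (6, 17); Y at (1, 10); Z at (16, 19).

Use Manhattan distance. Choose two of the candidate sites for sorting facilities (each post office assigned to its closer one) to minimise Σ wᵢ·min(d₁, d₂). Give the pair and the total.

{Y, Z}, total 1144

Evaluate every pair (each demand assigned to the nearer of the two):
  {Y, Z}: total = 1144
  {X, Z}: total = 1436
  {X, Y}: total = 1534
Best pair: {Y, Z} with total 1144.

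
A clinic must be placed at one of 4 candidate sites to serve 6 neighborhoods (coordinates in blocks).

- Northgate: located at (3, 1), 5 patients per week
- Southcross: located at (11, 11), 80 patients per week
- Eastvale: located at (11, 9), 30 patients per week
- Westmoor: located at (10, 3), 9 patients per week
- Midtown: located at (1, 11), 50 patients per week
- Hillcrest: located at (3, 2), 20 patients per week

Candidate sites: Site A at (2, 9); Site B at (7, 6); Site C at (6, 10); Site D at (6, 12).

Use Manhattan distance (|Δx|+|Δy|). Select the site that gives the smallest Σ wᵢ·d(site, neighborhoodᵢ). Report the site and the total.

Site C, total 1339 blocks

Total weighted distance at each candidate:
  Site A (2, 9): total = 1631
  Site B (7, 6): total = 1739
  Site C (6, 10): total = 1339
  Site D (6, 12): total = 1467
Minimum is at Site C with total 1339 blocks.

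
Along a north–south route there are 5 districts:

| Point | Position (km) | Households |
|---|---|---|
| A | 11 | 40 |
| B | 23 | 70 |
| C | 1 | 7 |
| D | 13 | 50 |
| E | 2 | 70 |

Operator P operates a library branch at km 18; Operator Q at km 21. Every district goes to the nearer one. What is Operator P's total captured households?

167

The indifferent point is the midpoint (18+21)/2 = 19.5; districts left of it (closer to Operator P at 18) go to Operator P, those right go to Operator Q.
  C at 1 (w=7) → Operator P
  E at 2 (w=70) → Operator P
  A at 11 (w=40) → Operator P
  D at 13 (w=50) → Operator P
  B at 23 (w=70) → Operator Q
Operator P captures 167; Operator Q captures 70.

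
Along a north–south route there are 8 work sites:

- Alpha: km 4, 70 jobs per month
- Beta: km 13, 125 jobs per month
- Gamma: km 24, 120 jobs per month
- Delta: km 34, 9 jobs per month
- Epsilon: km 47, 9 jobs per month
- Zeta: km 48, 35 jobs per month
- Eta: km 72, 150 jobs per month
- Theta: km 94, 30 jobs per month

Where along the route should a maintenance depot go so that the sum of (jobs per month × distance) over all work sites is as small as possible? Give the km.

x = 24

For a sum of weighted absolute distances on a line, the optimum is the weighted median (not the mean). Total weight W = 548; half-weight = 274.
Sort by position and accumulate weight:
  km 4 (Alpha, w=70) → cum 70
  km 13 (Beta, w=125) → cum 195
  km 24 (Gamma, w=120) → cum 315  ≥ 274 → median here
  km 34 (Delta, w=9) → cum 324
  km 47 (Epsilon, w=9) → cum 333
  km 48 (Zeta, w=35) → cum 368
  km 72 (Eta, w=150) → cum 518
  km 94 (Theta, w=30) → cum 548
Optimal location: km 24.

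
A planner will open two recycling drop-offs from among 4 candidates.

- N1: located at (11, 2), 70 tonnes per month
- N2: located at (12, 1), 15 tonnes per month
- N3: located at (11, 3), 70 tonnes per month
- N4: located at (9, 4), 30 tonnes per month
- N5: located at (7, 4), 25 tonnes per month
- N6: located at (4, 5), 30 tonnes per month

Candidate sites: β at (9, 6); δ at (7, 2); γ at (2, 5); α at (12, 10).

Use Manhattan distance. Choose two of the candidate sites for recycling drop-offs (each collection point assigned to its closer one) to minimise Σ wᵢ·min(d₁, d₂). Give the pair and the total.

Evaluate every pair (each demand assigned to the nearer of the two):
  {δ, γ}: total = 950
  {β, δ}: total = 1010
  {δ, α}: total = 1070
  {β, γ}: total = 1110
  {β, α}: total = 1230
  {γ, α}: total = 1775
Best pair: {δ, γ} with total 950.

{δ, γ}, total 950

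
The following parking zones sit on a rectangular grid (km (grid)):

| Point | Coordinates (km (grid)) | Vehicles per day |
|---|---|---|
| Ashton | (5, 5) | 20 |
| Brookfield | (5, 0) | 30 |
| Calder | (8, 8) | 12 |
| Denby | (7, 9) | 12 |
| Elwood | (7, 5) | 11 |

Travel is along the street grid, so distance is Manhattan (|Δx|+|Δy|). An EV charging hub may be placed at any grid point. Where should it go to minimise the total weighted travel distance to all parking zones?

(5, 5)

Manhattan distance separates: Σwᵢ(|x−xᵢ|+|y−yᵢ|) = Σwᵢ|x−xᵢ| + Σwᵢ|y−yᵢ|, so x and y are optimised independently as 1-D weighted medians.
Total weight W = 85; half = 42.5.
x-coordinate, sorted with cumulative weight:
  x=5 (Ashton, w=20) cum 20
  x=5 (Brookfield, w=30) cum 50  ← median
  x=7 (Denby, w=12) cum 62
  x=7 (Elwood, w=11) cum 73
  x=8 (Calder, w=12) cum 85
⇒ x* = 5
y-coordinate, sorted with cumulative weight:
  y=0 (Brookfield, w=30) cum 30
  y=5 (Ashton, w=20) cum 50  ← median
  y=5 (Elwood, w=11) cum 61
  y=8 (Calder, w=12) cum 73
  y=9 (Denby, w=12) cum 85
⇒ y* = 5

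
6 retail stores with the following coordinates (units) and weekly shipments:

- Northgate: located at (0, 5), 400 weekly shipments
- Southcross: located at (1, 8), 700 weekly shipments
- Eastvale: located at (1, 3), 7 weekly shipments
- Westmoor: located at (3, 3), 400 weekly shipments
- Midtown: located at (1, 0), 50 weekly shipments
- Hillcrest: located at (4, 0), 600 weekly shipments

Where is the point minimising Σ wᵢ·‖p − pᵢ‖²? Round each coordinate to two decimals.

(2.02, 4.09)

The minimiser of Σwᵢ‖p−pᵢ‖² is the weighted centroid p* = (Σwᵢpᵢ)/(Σwᵢ).
Σwᵢ = 2157.
Σwᵢxᵢ = 400·0 + 700·1 + 7·1 + 400·3 + 50·1 + 600·4 = 4357.
Σwᵢyᵢ = 400·5 + 700·8 + 7·3 + 400·3 + 50·0 + 600·0 = 8821.
x* = 4357/2157 = 2.02, y* = 8821/2157 = 4.09.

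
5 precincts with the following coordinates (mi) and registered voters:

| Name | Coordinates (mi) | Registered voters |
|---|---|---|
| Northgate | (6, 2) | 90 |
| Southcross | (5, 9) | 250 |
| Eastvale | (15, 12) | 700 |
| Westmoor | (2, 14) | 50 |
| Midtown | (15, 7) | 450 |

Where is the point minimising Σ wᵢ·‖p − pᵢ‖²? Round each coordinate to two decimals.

The minimiser of Σwᵢ‖p−pᵢ‖² is the weighted centroid p* = (Σwᵢpᵢ)/(Σwᵢ).
Σwᵢ = 1540.
Σwᵢxᵢ = 90·6 + 250·5 + 700·15 + 50·2 + 450·15 = 19140.
Σwᵢyᵢ = 90·2 + 250·9 + 700·12 + 50·14 + 450·7 = 14680.
x* = 19140/1540 = 12.43, y* = 14680/1540 = 9.53.

(12.43, 9.53)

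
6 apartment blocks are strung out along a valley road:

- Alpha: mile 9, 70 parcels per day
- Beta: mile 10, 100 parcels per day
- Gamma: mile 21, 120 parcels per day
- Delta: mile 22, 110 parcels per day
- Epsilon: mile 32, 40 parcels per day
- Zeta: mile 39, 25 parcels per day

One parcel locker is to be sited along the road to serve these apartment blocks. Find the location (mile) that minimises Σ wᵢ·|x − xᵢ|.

For a sum of weighted absolute distances on a line, the optimum is the weighted median (not the mean). Total weight W = 465; half-weight = 232.5.
Sort by position and accumulate weight:
  mile 9 (Alpha, w=70) → cum 70
  mile 10 (Beta, w=100) → cum 170
  mile 21 (Gamma, w=120) → cum 290  ≥ 232.5 → median here
  mile 22 (Delta, w=110) → cum 400
  mile 32 (Epsilon, w=40) → cum 440
  mile 39 (Zeta, w=25) → cum 465
Optimal location: mile 21.

x = 21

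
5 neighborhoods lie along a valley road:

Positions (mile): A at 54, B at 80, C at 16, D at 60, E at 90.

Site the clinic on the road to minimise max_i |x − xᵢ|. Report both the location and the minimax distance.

location 53, max distance 37

The 1-center on a line is the midpoint of the two extreme points: leftmost at 16, rightmost at 90.
Optimal location = (16 + 90)/2 = 53; maximum distance = (90 − 16)/2 = 37.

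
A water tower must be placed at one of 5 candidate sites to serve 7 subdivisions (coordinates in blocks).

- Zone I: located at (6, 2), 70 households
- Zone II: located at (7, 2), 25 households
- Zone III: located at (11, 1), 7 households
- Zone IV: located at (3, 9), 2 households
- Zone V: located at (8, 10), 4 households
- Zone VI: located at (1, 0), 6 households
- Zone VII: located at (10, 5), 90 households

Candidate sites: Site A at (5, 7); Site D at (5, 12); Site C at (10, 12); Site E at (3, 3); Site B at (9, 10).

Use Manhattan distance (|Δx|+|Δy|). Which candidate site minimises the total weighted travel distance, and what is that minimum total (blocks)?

Total weighted distance at each candidate:
  Site A (5, 7): total = 1407
  Site D (5, 12): total = 2395
  Site C (10, 12): total = 2181
  Site E (3, 3): total = 1375
  Site B (9, 10): total = 1763
Minimum is at Site E with total 1375 blocks.

Site E, total 1375 blocks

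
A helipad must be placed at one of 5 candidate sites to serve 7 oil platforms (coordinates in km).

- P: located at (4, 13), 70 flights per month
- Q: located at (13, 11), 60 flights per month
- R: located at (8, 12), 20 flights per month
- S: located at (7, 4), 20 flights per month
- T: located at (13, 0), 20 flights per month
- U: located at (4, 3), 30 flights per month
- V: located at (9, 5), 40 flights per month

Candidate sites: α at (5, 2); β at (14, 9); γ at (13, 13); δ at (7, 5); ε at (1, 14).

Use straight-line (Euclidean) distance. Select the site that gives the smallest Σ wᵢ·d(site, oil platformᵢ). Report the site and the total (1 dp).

δ, total 1613.0 km

Total weighted distance at each candidate:
  α (5, 2): total = 2168.4
  β (14, 9): total = 1981.4
  γ (13, 13): total = 2089.7
  δ (7, 5): total = 1613.0
  ε (1, 14): total = 2534.9
Minimum is at δ with total 1613.0 km.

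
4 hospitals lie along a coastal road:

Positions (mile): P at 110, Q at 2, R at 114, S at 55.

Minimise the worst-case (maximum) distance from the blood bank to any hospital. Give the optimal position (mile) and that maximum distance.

location 58, max distance 56

The 1-center on a line is the midpoint of the two extreme points: leftmost at 2, rightmost at 114.
Optimal location = (2 + 114)/2 = 58; maximum distance = (114 − 2)/2 = 56.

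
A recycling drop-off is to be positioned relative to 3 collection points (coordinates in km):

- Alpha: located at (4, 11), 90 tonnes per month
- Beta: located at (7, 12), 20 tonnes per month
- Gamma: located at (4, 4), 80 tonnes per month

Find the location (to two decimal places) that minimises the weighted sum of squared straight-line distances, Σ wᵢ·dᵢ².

(4.32, 8.16)

The minimiser of Σwᵢ‖p−pᵢ‖² is the weighted centroid p* = (Σwᵢpᵢ)/(Σwᵢ).
Σwᵢ = 190.
Σwᵢxᵢ = 90·4 + 20·7 + 80·4 = 820.
Σwᵢyᵢ = 90·11 + 20·12 + 80·4 = 1550.
x* = 820/190 = 4.32, y* = 1550/190 = 8.16.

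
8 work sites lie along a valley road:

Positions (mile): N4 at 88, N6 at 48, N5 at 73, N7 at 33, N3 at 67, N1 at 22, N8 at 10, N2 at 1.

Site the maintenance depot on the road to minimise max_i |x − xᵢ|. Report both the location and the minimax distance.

location 44.5, max distance 43.5

The 1-center on a line is the midpoint of the two extreme points: leftmost at 1, rightmost at 88.
Optimal location = (1 + 88)/2 = 44.5; maximum distance = (88 − 1)/2 = 43.5.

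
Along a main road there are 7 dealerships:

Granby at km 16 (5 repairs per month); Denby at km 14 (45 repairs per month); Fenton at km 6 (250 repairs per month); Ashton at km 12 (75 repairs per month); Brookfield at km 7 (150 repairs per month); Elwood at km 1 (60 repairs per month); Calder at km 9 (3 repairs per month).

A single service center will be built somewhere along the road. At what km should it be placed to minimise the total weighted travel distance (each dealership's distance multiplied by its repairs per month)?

For a sum of weighted absolute distances on a line, the optimum is the weighted median (not the mean). Total weight W = 588; half-weight = 294.
Sort by position and accumulate weight:
  km 1 (Elwood, w=60) → cum 60
  km 6 (Fenton, w=250) → cum 310  ≥ 294 → median here
  km 7 (Brookfield, w=150) → cum 460
  km 9 (Calder, w=3) → cum 463
  km 12 (Ashton, w=75) → cum 538
  km 14 (Denby, w=45) → cum 583
  km 16 (Granby, w=5) → cum 588
Optimal location: km 6.

x = 6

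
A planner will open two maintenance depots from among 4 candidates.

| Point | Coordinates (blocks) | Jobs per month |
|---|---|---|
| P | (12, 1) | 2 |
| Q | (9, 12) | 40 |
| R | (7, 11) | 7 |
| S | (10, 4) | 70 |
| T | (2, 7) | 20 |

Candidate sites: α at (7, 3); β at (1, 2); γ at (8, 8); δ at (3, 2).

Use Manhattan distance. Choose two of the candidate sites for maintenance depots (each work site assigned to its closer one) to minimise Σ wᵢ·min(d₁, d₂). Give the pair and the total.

{α, γ}, total 662

Evaluate every pair (each demand assigned to the nearer of the two):
  {α, γ}: total = 662
  {γ, δ}: total = 788
  {β, γ}: total = 790
  {α, β}: total = 910
  {α, δ}: total = 910
  {β, δ}: total = 1501
Best pair: {α, γ} with total 662.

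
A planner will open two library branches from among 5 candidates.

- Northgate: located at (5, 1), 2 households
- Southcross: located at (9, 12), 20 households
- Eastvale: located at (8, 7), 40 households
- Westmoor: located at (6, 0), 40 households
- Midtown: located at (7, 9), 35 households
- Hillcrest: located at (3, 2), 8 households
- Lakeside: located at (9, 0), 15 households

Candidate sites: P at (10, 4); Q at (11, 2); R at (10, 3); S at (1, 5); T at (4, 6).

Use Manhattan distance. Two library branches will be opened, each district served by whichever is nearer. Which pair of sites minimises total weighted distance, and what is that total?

{R, T}, total 1002

Evaluate every pair (each demand assigned to the nearer of the two):
  {R, T}: total = 1002
  {Q, T}: total = 1022
  {P, T}: total = 1037
  {P, Q}: total = 1078
  {P, R}: total = 1078
  {P, S}: total = 1111
  {R, S}: total = 1149
  {S, T}: total = 1167
  {Q, R}: total = 1173
  {Q, S}: total = 1304
Best pair: {R, T} with total 1002.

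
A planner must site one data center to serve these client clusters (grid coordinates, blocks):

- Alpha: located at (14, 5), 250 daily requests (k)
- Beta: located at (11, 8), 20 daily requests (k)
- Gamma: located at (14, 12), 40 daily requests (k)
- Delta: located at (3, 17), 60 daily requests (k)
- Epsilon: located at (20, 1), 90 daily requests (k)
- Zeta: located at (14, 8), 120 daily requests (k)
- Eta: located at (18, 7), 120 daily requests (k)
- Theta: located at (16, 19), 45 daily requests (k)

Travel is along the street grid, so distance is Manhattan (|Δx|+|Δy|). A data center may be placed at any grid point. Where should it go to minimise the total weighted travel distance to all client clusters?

Manhattan distance separates: Σwᵢ(|x−xᵢ|+|y−yᵢ|) = Σwᵢ|x−xᵢ| + Σwᵢ|y−yᵢ|, so x and y are optimised independently as 1-D weighted medians.
Total weight W = 745; half = 372.5.
x-coordinate, sorted with cumulative weight:
  x=3 (Delta, w=60) cum 60
  x=11 (Beta, w=20) cum 80
  x=14 (Alpha, w=250) cum 330
  x=14 (Gamma, w=40) cum 370
  x=14 (Zeta, w=120) cum 490  ← median
  x=16 (Theta, w=45) cum 535
  x=18 (Eta, w=120) cum 655
  x=20 (Epsilon, w=90) cum 745
⇒ x* = 14
y-coordinate, sorted with cumulative weight:
  y=1 (Epsilon, w=90) cum 90
  y=5 (Alpha, w=250) cum 340
  y=7 (Eta, w=120) cum 460  ← median
  y=8 (Beta, w=20) cum 480
  y=8 (Zeta, w=120) cum 600
  y=12 (Gamma, w=40) cum 640
  y=17 (Delta, w=60) cum 700
  y=19 (Theta, w=45) cum 745
⇒ y* = 7

(14, 7)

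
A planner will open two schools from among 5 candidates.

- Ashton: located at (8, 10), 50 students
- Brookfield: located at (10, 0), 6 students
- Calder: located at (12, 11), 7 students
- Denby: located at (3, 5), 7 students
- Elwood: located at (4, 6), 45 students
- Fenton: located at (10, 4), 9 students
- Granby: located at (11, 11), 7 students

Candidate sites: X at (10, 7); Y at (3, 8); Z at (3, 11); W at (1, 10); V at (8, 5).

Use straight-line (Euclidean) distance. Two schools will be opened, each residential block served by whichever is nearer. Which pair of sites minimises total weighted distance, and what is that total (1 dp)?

{X, Y}, total 431.1

Evaluate every pair (each demand assigned to the nearer of the two):
  {X, Y}: total = 431.1
  {X, V}: total = 513.4
  {Y, V}: total = 521.5
  {X, W}: total = 572.1
  {X, Z}: total = 580.9
  {Z, V}: total = 620.4
  {W, V}: total = 620.4
  {Y, Z}: total = 631.9
  {Y, W}: total = 653.4
  {Z, W}: total = 804.0
Best pair: {X, Y} with total 431.1.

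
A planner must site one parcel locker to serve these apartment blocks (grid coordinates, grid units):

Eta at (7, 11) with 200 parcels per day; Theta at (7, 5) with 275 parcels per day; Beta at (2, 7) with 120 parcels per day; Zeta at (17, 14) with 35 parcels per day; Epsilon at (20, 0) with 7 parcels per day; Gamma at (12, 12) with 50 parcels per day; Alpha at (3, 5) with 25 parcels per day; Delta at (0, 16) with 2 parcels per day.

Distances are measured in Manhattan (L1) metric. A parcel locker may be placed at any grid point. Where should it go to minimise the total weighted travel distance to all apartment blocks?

Manhattan distance separates: Σwᵢ(|x−xᵢ|+|y−yᵢ|) = Σwᵢ|x−xᵢ| + Σwᵢ|y−yᵢ|, so x and y are optimised independently as 1-D weighted medians.
Total weight W = 714; half = 357.
x-coordinate, sorted with cumulative weight:
  x=0 (Delta, w=2) cum 2
  x=2 (Beta, w=120) cum 122
  x=3 (Alpha, w=25) cum 147
  x=7 (Eta, w=200) cum 347
  x=7 (Theta, w=275) cum 622  ← median
  x=12 (Gamma, w=50) cum 672
  x=17 (Zeta, w=35) cum 707
  x=20 (Epsilon, w=7) cum 714
⇒ x* = 7
y-coordinate, sorted with cumulative weight:
  y=0 (Epsilon, w=7) cum 7
  y=5 (Theta, w=275) cum 282
  y=5 (Alpha, w=25) cum 307
  y=7 (Beta, w=120) cum 427  ← median
  y=11 (Eta, w=200) cum 627
  y=12 (Gamma, w=50) cum 677
  y=14 (Zeta, w=35) cum 712
  y=16 (Delta, w=2) cum 714
⇒ y* = 7

(7, 7)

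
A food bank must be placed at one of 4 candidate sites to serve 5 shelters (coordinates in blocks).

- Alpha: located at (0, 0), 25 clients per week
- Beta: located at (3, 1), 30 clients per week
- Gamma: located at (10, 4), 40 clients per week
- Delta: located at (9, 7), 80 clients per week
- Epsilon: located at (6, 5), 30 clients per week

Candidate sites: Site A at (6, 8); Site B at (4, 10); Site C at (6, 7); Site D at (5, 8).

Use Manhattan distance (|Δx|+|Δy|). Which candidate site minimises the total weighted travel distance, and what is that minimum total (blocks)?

Site C, total 1175 blocks

Total weighted distance at each candidate:
  Site A (6, 8): total = 1380
  Site B (4, 10): total = 1980
  Site C (6, 7): total = 1175
  Site D (5, 8): total = 1475
Minimum is at Site C with total 1175 blocks.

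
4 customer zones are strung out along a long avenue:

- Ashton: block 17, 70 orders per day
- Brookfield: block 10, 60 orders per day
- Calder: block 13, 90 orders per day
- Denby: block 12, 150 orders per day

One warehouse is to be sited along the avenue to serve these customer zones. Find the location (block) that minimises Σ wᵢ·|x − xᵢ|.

For a sum of weighted absolute distances on a line, the optimum is the weighted median (not the mean). Total weight W = 370; half-weight = 185.
Sort by position and accumulate weight:
  block 10 (Brookfield, w=60) → cum 60
  block 12 (Denby, w=150) → cum 210  ≥ 185 → median here
  block 13 (Calder, w=90) → cum 300
  block 17 (Ashton, w=70) → cum 370
Optimal location: block 12.

x = 12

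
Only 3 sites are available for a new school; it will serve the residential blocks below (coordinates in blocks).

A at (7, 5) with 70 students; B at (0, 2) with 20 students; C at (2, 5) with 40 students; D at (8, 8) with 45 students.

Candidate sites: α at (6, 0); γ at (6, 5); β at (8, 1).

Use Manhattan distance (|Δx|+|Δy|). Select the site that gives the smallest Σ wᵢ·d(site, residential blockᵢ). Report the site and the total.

Total weighted distance at each candidate:
  α (6, 0): total = 1390
  γ (6, 5): total = 635
  β (8, 1): total = 1245
Minimum is at γ with total 635 blocks.

γ, total 635 blocks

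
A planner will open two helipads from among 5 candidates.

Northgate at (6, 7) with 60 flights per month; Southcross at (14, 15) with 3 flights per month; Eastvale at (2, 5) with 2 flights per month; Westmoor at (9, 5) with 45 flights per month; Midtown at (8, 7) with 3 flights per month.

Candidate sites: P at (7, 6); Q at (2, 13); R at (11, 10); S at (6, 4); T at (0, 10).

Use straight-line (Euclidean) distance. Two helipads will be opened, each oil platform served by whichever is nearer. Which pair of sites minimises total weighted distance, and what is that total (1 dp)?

{P, R}, total 217.4

Evaluate every pair (each demand assigned to the nearer of the two):
  {P, R}: total = 217.4
  {P, S}: total = 232.2
  {P, Q}: total = 234.1
  {P, T}: total = 234.1
  {R, S}: total = 358.9
  {Q, S}: total = 377.9
  {S, T}: total = 382.2
  {R, T}: total = 633.2
  {Q, R}: total = 638.4
  {Q, T}: total = 938.5
Best pair: {P, R} with total 217.4.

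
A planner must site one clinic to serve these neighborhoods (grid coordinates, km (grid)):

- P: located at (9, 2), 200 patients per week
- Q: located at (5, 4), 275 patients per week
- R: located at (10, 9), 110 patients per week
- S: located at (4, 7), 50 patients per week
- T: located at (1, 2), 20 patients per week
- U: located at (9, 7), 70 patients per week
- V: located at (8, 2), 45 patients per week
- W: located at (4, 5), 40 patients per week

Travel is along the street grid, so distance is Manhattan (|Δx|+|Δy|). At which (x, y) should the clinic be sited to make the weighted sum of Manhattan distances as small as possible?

Manhattan distance separates: Σwᵢ(|x−xᵢ|+|y−yᵢ|) = Σwᵢ|x−xᵢ| + Σwᵢ|y−yᵢ|, so x and y are optimised independently as 1-D weighted medians.
Total weight W = 810; half = 405.
x-coordinate, sorted with cumulative weight:
  x=1 (T, w=20) cum 20
  x=4 (S, w=50) cum 70
  x=4 (W, w=40) cum 110
  x=5 (Q, w=275) cum 385
  x=8 (V, w=45) cum 430  ← median
  x=9 (P, w=200) cum 630
  x=9 (U, w=70) cum 700
  x=10 (R, w=110) cum 810
⇒ x* = 8
y-coordinate, sorted with cumulative weight:
  y=2 (P, w=200) cum 200
  y=2 (T, w=20) cum 220
  y=2 (V, w=45) cum 265
  y=4 (Q, w=275) cum 540  ← median
  y=5 (W, w=40) cum 580
  y=7 (S, w=50) cum 630
  y=7 (U, w=70) cum 700
  y=9 (R, w=110) cum 810
⇒ y* = 4

(8, 4)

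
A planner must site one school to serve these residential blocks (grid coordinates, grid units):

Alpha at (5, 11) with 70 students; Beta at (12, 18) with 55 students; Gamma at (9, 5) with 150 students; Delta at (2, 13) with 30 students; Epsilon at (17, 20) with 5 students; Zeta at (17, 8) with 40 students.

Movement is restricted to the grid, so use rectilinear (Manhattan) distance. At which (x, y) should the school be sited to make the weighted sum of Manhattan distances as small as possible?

Manhattan distance separates: Σwᵢ(|x−xᵢ|+|y−yᵢ|) = Σwᵢ|x−xᵢ| + Σwᵢ|y−yᵢ|, so x and y are optimised independently as 1-D weighted medians.
Total weight W = 350; half = 175.
x-coordinate, sorted with cumulative weight:
  x=2 (Delta, w=30) cum 30
  x=5 (Alpha, w=70) cum 100
  x=9 (Gamma, w=150) cum 250  ← median
  x=12 (Beta, w=55) cum 305
  x=17 (Epsilon, w=5) cum 310
  x=17 (Zeta, w=40) cum 350
⇒ x* = 9
y-coordinate, sorted with cumulative weight:
  y=5 (Gamma, w=150) cum 150
  y=8 (Zeta, w=40) cum 190  ← median
  y=11 (Alpha, w=70) cum 260
  y=13 (Delta, w=30) cum 290
  y=18 (Beta, w=55) cum 345
  y=20 (Epsilon, w=5) cum 350
⇒ y* = 8

(9, 8)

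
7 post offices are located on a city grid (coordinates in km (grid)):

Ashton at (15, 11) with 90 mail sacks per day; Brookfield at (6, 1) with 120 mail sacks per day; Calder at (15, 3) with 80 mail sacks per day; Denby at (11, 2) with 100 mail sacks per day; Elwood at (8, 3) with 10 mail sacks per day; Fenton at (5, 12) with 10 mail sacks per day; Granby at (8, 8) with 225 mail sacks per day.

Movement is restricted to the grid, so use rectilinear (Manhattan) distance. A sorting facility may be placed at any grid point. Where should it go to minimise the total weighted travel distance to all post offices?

(8, 8)

Manhattan distance separates: Σwᵢ(|x−xᵢ|+|y−yᵢ|) = Σwᵢ|x−xᵢ| + Σwᵢ|y−yᵢ|, so x and y are optimised independently as 1-D weighted medians.
Total weight W = 635; half = 317.5.
x-coordinate, sorted with cumulative weight:
  x=5 (Fenton, w=10) cum 10
  x=6 (Brookfield, w=120) cum 130
  x=8 (Elwood, w=10) cum 140
  x=8 (Granby, w=225) cum 365  ← median
  x=11 (Denby, w=100) cum 465
  x=15 (Ashton, w=90) cum 555
  x=15 (Calder, w=80) cum 635
⇒ x* = 8
y-coordinate, sorted with cumulative weight:
  y=1 (Brookfield, w=120) cum 120
  y=2 (Denby, w=100) cum 220
  y=3 (Calder, w=80) cum 300
  y=3 (Elwood, w=10) cum 310
  y=8 (Granby, w=225) cum 535  ← median
  y=11 (Ashton, w=90) cum 625
  y=12 (Fenton, w=10) cum 635
⇒ y* = 8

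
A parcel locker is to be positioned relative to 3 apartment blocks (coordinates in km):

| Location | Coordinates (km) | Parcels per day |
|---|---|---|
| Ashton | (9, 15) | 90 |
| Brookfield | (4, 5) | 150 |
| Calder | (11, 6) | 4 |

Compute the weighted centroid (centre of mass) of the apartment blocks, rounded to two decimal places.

The minimiser of Σwᵢ‖p−pᵢ‖² is the weighted centroid p* = (Σwᵢpᵢ)/(Σwᵢ).
Σwᵢ = 244.
Σwᵢxᵢ = 90·9 + 150·4 + 4·11 = 1454.
Σwᵢyᵢ = 90·15 + 150·5 + 4·6 = 2124.
x* = 1454/244 = 5.96, y* = 2124/244 = 8.70.

(5.96, 8.70)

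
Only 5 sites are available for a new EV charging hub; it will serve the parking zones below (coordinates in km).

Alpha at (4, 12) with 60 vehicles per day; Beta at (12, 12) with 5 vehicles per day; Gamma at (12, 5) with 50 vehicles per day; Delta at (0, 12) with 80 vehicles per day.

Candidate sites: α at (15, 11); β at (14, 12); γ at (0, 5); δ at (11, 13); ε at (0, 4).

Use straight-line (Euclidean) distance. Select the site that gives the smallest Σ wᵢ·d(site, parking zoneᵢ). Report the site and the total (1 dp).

Total weighted distance at each candidate:
  α (15, 11): total = 2216.6
  β (14, 12): total = 2094.0
  γ (0, 5): total = 1713.2
  δ (11, 13): total = 1718.1
  ε (0, 4): total = 1850.8
Minimum is at γ with total 1713.2 km.

γ, total 1713.2 km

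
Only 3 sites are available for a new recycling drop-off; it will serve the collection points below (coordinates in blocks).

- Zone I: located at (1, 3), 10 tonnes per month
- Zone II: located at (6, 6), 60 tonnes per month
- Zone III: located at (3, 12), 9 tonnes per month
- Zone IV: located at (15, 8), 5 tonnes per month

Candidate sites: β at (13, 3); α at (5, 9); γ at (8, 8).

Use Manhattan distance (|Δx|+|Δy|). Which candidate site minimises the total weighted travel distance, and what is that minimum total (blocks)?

Total weighted distance at each candidate:
  β (13, 3): total = 926
  α (5, 9): total = 440
  γ (8, 8): total = 476
Minimum is at α with total 440 blocks.

α, total 440 blocks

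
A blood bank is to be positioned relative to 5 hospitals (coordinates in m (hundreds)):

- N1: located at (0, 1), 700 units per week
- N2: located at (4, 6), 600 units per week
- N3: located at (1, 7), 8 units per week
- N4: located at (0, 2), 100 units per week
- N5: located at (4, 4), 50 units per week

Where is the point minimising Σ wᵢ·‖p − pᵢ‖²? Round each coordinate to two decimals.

(1.79, 3.26)

The minimiser of Σwᵢ‖p−pᵢ‖² is the weighted centroid p* = (Σwᵢpᵢ)/(Σwᵢ).
Σwᵢ = 1458.
Σwᵢxᵢ = 700·0 + 600·4 + 8·1 + 100·0 + 50·4 = 2608.
Σwᵢyᵢ = 700·1 + 600·6 + 8·7 + 100·2 + 50·4 = 4756.
x* = 2608/1458 = 1.79, y* = 4756/1458 = 3.26.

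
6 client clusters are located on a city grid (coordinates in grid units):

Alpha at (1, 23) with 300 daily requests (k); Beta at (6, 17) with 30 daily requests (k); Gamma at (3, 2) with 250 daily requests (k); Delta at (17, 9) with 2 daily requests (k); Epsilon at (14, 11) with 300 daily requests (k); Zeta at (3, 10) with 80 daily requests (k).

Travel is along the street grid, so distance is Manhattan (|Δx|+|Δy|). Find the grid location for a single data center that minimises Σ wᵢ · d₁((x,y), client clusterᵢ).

Manhattan distance separates: Σwᵢ(|x−xᵢ|+|y−yᵢ|) = Σwᵢ|x−xᵢ| + Σwᵢ|y−yᵢ|, so x and y are optimised independently as 1-D weighted medians.
Total weight W = 962; half = 481.
x-coordinate, sorted with cumulative weight:
  x=1 (Alpha, w=300) cum 300
  x=3 (Gamma, w=250) cum 550  ← median
  x=3 (Zeta, w=80) cum 630
  x=6 (Beta, w=30) cum 660
  x=14 (Epsilon, w=300) cum 960
  x=17 (Delta, w=2) cum 962
⇒ x* = 3
y-coordinate, sorted with cumulative weight:
  y=2 (Gamma, w=250) cum 250
  y=9 (Delta, w=2) cum 252
  y=10 (Zeta, w=80) cum 332
  y=11 (Epsilon, w=300) cum 632  ← median
  y=17 (Beta, w=30) cum 662
  y=23 (Alpha, w=300) cum 962
⇒ y* = 11

(3, 11)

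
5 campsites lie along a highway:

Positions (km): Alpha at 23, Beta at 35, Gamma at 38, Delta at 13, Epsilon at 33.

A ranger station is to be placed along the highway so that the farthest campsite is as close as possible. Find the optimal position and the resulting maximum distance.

The 1-center on a line is the midpoint of the two extreme points: leftmost at 13, rightmost at 38.
Optimal location = (13 + 38)/2 = 25.5; maximum distance = (38 − 13)/2 = 12.5.

location 25.5, max distance 12.5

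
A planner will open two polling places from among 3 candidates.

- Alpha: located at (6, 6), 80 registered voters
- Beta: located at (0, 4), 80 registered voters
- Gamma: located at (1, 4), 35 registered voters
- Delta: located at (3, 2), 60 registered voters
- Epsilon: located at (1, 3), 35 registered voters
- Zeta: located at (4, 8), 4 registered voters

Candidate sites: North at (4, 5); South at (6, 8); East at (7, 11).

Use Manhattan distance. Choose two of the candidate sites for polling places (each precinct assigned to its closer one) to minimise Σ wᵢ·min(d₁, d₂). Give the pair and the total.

{North, South}, total 1123

Evaluate every pair (each demand assigned to the nearer of the two):
  {North, South}: total = 1123
  {North, East}: total = 1207
  {South, East}: total = 2173
Best pair: {North, South} with total 1123.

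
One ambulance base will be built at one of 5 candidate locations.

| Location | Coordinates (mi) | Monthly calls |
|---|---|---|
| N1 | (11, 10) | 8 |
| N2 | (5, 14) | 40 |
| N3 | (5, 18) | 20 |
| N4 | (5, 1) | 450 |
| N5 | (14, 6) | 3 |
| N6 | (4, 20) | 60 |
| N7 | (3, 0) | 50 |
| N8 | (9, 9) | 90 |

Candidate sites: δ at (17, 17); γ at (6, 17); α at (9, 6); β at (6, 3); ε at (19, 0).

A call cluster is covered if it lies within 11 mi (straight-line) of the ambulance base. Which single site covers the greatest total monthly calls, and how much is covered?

α, covering 641

Coverage radius r = 11 mi; a point is covered iff (Δx)²+(Δy)² ≤ 11² = 121.
  δ (17, 17): covers {N1} → 8
  γ (6, 17): covers {N1, N2, N3, N6, N8} → 218
  α (9, 6): covers {N1, N2, N4, N5, N7, N8} → 641
  β (6, 3): covers {N1, N4, N5, N7, N8} → 601
  ε (19, 0): covers {N5} → 3
Maximum coverage at α: 641 monthly calls.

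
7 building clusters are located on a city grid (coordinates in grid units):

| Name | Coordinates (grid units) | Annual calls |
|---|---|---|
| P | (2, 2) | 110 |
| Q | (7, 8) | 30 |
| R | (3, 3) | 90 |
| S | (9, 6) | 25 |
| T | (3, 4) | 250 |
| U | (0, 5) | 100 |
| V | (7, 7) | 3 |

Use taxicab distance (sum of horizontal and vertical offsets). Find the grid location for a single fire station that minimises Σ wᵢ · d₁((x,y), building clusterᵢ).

(3, 4)

Manhattan distance separates: Σwᵢ(|x−xᵢ|+|y−yᵢ|) = Σwᵢ|x−xᵢ| + Σwᵢ|y−yᵢ|, so x and y are optimised independently as 1-D weighted medians.
Total weight W = 608; half = 304.
x-coordinate, sorted with cumulative weight:
  x=0 (U, w=100) cum 100
  x=2 (P, w=110) cum 210
  x=3 (R, w=90) cum 300
  x=3 (T, w=250) cum 550  ← median
  x=7 (Q, w=30) cum 580
  x=7 (V, w=3) cum 583
  x=9 (S, w=25) cum 608
⇒ x* = 3
y-coordinate, sorted with cumulative weight:
  y=2 (P, w=110) cum 110
  y=3 (R, w=90) cum 200
  y=4 (T, w=250) cum 450  ← median
  y=5 (U, w=100) cum 550
  y=6 (S, w=25) cum 575
  y=7 (V, w=3) cum 578
  y=8 (Q, w=30) cum 608
⇒ y* = 4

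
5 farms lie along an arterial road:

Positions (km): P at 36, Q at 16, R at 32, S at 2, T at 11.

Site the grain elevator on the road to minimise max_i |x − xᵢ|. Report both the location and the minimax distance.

The 1-center on a line is the midpoint of the two extreme points: leftmost at 2, rightmost at 36.
Optimal location = (2 + 36)/2 = 19; maximum distance = (36 − 2)/2 = 17.

location 19, max distance 17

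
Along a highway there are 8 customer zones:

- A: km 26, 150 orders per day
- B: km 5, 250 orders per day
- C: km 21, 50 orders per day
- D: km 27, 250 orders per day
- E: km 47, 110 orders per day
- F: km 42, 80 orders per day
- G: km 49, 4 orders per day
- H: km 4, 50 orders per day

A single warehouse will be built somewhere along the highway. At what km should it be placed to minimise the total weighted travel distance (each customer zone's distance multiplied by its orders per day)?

x = 26

For a sum of weighted absolute distances on a line, the optimum is the weighted median (not the mean). Total weight W = 944; half-weight = 472.
Sort by position and accumulate weight:
  km 4 (H, w=50) → cum 50
  km 5 (B, w=250) → cum 300
  km 21 (C, w=50) → cum 350
  km 26 (A, w=150) → cum 500  ≥ 472 → median here
  km 27 (D, w=250) → cum 750
  km 42 (F, w=80) → cum 830
  km 47 (E, w=110) → cum 940
  km 49 (G, w=4) → cum 944
Optimal location: km 26.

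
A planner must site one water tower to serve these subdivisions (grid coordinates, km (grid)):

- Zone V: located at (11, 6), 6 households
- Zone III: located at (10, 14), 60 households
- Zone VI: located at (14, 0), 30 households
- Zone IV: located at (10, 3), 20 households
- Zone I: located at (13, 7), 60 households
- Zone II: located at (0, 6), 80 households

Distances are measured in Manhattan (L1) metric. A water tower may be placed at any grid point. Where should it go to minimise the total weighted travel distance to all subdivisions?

Manhattan distance separates: Σwᵢ(|x−xᵢ|+|y−yᵢ|) = Σwᵢ|x−xᵢ| + Σwᵢ|y−yᵢ|, so x and y are optimised independently as 1-D weighted medians.
Total weight W = 256; half = 128.
x-coordinate, sorted with cumulative weight:
  x=0 (Zone II, w=80) cum 80
  x=10 (Zone III, w=60) cum 140  ← median
  x=10 (Zone IV, w=20) cum 160
  x=11 (Zone V, w=6) cum 166
  x=13 (Zone I, w=60) cum 226
  x=14 (Zone VI, w=30) cum 256
⇒ x* = 10
y-coordinate, sorted with cumulative weight:
  y=0 (Zone VI, w=30) cum 30
  y=3 (Zone IV, w=20) cum 50
  y=6 (Zone V, w=6) cum 56
  y=6 (Zone II, w=80) cum 136  ← median
  y=7 (Zone I, w=60) cum 196
  y=14 (Zone III, w=60) cum 256
⇒ y* = 6

(10, 6)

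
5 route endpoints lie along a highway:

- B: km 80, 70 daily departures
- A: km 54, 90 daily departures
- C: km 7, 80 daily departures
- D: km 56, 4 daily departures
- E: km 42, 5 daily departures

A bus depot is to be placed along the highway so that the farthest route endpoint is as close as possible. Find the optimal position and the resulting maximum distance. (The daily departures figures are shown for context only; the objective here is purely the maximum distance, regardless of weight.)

location 43.5, max distance 36.5

The 1-center on a line is the midpoint of the two extreme points: leftmost at 7, rightmost at 80.
Optimal location = (7 + 80)/2 = 43.5; maximum distance = (80 − 7)/2 = 36.5.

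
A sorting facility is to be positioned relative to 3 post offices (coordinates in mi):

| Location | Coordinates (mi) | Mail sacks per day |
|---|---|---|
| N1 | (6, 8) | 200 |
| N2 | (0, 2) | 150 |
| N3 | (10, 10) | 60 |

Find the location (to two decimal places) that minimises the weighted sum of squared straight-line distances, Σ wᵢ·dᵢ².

(4.39, 6.10)

The minimiser of Σwᵢ‖p−pᵢ‖² is the weighted centroid p* = (Σwᵢpᵢ)/(Σwᵢ).
Σwᵢ = 410.
Σwᵢxᵢ = 200·6 + 150·0 + 60·10 = 1800.
Σwᵢyᵢ = 200·8 + 150·2 + 60·10 = 2500.
x* = 1800/410 = 4.39, y* = 2500/410 = 6.10.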